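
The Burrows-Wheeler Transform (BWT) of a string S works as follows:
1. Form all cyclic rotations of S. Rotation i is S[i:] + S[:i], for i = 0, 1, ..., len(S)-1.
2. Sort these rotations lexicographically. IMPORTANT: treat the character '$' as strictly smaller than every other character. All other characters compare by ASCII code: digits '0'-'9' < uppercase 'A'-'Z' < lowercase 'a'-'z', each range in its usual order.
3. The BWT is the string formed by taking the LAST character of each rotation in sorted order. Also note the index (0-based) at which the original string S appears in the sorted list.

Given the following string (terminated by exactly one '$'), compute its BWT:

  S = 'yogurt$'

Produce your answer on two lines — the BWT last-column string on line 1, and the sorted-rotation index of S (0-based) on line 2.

All 7 rotations (rotation i = S[i:]+S[:i]):
  rot[0] = yogurt$
  rot[1] = ogurt$y
  rot[2] = gurt$yo
  rot[3] = urt$yog
  rot[4] = rt$yogu
  rot[5] = t$yogur
  rot[6] = $yogurt
Sorted (with $ < everything):
  sorted[0] = $yogurt  (last char: 't')
  sorted[1] = gurt$yo  (last char: 'o')
  sorted[2] = ogurt$y  (last char: 'y')
  sorted[3] = rt$yogu  (last char: 'u')
  sorted[4] = t$yogur  (last char: 'r')
  sorted[5] = urt$yog  (last char: 'g')
  sorted[6] = yogurt$  (last char: '$')
Last column: toyurg$
Original string S is at sorted index 6

Answer: toyurg$
6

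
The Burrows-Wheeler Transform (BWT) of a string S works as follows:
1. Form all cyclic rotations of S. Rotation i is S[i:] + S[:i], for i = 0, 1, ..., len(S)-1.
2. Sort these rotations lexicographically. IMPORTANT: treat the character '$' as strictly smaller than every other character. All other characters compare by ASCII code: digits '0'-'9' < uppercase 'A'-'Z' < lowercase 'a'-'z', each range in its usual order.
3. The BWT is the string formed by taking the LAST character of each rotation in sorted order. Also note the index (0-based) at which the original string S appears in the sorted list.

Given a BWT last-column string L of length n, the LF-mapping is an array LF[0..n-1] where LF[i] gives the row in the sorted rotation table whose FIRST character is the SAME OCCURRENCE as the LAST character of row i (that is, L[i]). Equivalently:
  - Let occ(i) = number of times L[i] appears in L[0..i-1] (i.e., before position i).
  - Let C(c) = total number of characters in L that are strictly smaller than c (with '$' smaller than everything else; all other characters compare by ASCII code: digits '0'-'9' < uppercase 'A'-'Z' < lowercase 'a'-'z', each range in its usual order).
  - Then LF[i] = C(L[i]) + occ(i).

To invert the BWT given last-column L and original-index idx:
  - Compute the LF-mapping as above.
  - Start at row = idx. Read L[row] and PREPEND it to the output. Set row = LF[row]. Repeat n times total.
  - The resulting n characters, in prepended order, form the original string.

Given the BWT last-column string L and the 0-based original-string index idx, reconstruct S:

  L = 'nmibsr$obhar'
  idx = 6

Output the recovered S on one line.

Answer: marshribbon$

Derivation:
LF mapping: 7 6 5 2 11 9 0 8 3 4 1 10
Walk LF starting at row 6, prepending L[row]:
  step 1: row=6, L[6]='$', prepend. Next row=LF[6]=0
  step 2: row=0, L[0]='n', prepend. Next row=LF[0]=7
  step 3: row=7, L[7]='o', prepend. Next row=LF[7]=8
  step 4: row=8, L[8]='b', prepend. Next row=LF[8]=3
  step 5: row=3, L[3]='b', prepend. Next row=LF[3]=2
  step 6: row=2, L[2]='i', prepend. Next row=LF[2]=5
  step 7: row=5, L[5]='r', prepend. Next row=LF[5]=9
  step 8: row=9, L[9]='h', prepend. Next row=LF[9]=4
  step 9: row=4, L[4]='s', prepend. Next row=LF[4]=11
  step 10: row=11, L[11]='r', prepend. Next row=LF[11]=10
  step 11: row=10, L[10]='a', prepend. Next row=LF[10]=1
  step 12: row=1, L[1]='m', prepend. Next row=LF[1]=6
Reversed output: marshribbon$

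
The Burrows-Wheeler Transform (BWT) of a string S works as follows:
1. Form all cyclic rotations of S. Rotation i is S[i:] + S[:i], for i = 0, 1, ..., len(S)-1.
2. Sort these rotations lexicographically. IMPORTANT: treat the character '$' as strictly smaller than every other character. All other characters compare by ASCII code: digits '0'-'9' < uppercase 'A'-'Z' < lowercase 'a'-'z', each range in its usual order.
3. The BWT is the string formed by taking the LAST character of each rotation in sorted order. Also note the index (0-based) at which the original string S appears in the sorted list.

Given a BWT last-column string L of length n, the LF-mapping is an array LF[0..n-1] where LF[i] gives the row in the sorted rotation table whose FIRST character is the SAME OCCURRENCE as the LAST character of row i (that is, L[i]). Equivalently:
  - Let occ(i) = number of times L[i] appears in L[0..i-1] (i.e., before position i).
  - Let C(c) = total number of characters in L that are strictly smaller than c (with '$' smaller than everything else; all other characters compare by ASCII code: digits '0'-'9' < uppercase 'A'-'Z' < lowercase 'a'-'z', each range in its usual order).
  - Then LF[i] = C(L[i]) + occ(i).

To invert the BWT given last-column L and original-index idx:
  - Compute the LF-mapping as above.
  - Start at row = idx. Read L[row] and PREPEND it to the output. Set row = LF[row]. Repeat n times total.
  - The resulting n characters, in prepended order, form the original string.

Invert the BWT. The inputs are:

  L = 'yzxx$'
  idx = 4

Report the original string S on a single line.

LF mapping: 3 4 1 2 0
Walk LF starting at row 4, prepending L[row]:
  step 1: row=4, L[4]='$', prepend. Next row=LF[4]=0
  step 2: row=0, L[0]='y', prepend. Next row=LF[0]=3
  step 3: row=3, L[3]='x', prepend. Next row=LF[3]=2
  step 4: row=2, L[2]='x', prepend. Next row=LF[2]=1
  step 5: row=1, L[1]='z', prepend. Next row=LF[1]=4
Reversed output: zxxy$

Answer: zxxy$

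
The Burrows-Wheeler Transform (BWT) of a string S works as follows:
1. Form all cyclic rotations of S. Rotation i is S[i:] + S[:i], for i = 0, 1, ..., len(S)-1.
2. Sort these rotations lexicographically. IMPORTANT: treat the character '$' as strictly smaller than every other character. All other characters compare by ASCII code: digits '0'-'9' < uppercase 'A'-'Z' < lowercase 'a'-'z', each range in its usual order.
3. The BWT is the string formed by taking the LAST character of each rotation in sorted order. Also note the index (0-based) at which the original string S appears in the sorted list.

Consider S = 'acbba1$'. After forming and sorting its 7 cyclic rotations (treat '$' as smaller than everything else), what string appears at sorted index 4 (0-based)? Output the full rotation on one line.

Answer: ba1$acb

Derivation:
All 7 rotations (rotation i = S[i:]+S[:i]):
  rot[0] = acbba1$
  rot[1] = cbba1$a
  rot[2] = bba1$ac
  rot[3] = ba1$acb
  rot[4] = a1$acbb
  rot[5] = 1$acbba
  rot[6] = $acbba1
Sorted (with $ < everything):
  sorted[0] = $acbba1
  sorted[1] = 1$acbba
  sorted[2] = a1$acbb
  sorted[3] = acbba1$
  sorted[4] = ba1$acb
  sorted[5] = bba1$ac
  sorted[6] = cbba1$a
sorted[4] = ba1$acb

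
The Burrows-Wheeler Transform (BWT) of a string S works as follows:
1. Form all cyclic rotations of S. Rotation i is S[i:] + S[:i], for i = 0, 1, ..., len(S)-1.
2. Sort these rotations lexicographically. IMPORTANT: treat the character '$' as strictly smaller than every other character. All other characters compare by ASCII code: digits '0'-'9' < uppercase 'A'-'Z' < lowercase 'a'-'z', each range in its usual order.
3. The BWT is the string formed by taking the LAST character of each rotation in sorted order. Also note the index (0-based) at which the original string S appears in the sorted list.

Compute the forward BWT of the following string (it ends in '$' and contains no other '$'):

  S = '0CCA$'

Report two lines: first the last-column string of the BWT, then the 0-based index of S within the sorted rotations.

Answer: A$CC0
1

Derivation:
All 5 rotations (rotation i = S[i:]+S[:i]):
  rot[0] = 0CCA$
  rot[1] = CCA$0
  rot[2] = CA$0C
  rot[3] = A$0CC
  rot[4] = $0CCA
Sorted (with $ < everything):
  sorted[0] = $0CCA  (last char: 'A')
  sorted[1] = 0CCA$  (last char: '$')
  sorted[2] = A$0CC  (last char: 'C')
  sorted[3] = CA$0C  (last char: 'C')
  sorted[4] = CCA$0  (last char: '0')
Last column: A$CC0
Original string S is at sorted index 1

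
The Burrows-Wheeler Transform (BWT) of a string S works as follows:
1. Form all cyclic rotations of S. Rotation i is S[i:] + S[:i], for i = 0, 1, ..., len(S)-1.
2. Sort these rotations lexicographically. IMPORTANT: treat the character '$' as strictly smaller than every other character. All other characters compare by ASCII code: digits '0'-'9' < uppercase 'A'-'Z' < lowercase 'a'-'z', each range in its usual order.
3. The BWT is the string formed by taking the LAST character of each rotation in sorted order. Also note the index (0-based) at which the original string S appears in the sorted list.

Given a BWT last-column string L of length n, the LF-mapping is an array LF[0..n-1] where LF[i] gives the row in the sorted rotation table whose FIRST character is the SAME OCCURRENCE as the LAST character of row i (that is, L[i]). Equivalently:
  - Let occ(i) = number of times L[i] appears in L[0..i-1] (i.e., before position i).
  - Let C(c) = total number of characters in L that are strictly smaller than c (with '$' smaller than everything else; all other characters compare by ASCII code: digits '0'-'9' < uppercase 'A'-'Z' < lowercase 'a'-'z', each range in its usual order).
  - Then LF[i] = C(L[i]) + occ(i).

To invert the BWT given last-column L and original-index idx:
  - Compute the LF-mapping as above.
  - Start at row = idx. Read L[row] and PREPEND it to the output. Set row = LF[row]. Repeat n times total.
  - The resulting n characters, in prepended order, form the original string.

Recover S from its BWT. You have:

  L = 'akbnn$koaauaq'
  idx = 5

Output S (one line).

Answer: bananaquokka$

Derivation:
LF mapping: 1 6 5 8 9 0 7 10 2 3 12 4 11
Walk LF starting at row 5, prepending L[row]:
  step 1: row=5, L[5]='$', prepend. Next row=LF[5]=0
  step 2: row=0, L[0]='a', prepend. Next row=LF[0]=1
  step 3: row=1, L[1]='k', prepend. Next row=LF[1]=6
  step 4: row=6, L[6]='k', prepend. Next row=LF[6]=7
  step 5: row=7, L[7]='o', prepend. Next row=LF[7]=10
  step 6: row=10, L[10]='u', prepend. Next row=LF[10]=12
  step 7: row=12, L[12]='q', prepend. Next row=LF[12]=11
  step 8: row=11, L[11]='a', prepend. Next row=LF[11]=4
  step 9: row=4, L[4]='n', prepend. Next row=LF[4]=9
  step 10: row=9, L[9]='a', prepend. Next row=LF[9]=3
  step 11: row=3, L[3]='n', prepend. Next row=LF[3]=8
  step 12: row=8, L[8]='a', prepend. Next row=LF[8]=2
  step 13: row=2, L[2]='b', prepend. Next row=LF[2]=5
Reversed output: bananaquokka$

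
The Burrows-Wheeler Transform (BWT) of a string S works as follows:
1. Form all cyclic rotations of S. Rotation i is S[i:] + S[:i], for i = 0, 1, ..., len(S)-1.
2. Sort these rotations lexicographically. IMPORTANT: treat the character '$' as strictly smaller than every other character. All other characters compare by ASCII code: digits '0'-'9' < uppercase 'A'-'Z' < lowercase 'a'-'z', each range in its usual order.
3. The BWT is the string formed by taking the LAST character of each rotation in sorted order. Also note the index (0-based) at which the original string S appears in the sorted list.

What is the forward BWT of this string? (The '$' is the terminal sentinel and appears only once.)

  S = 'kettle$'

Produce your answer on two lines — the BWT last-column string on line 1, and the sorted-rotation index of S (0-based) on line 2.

All 7 rotations (rotation i = S[i:]+S[:i]):
  rot[0] = kettle$
  rot[1] = ettle$k
  rot[2] = ttle$ke
  rot[3] = tle$ket
  rot[4] = le$kett
  rot[5] = e$kettl
  rot[6] = $kettle
Sorted (with $ < everything):
  sorted[0] = $kettle  (last char: 'e')
  sorted[1] = e$kettl  (last char: 'l')
  sorted[2] = ettle$k  (last char: 'k')
  sorted[3] = kettle$  (last char: '$')
  sorted[4] = le$kett  (last char: 't')
  sorted[5] = tle$ket  (last char: 't')
  sorted[6] = ttle$ke  (last char: 'e')
Last column: elk$tte
Original string S is at sorted index 3

Answer: elk$tte
3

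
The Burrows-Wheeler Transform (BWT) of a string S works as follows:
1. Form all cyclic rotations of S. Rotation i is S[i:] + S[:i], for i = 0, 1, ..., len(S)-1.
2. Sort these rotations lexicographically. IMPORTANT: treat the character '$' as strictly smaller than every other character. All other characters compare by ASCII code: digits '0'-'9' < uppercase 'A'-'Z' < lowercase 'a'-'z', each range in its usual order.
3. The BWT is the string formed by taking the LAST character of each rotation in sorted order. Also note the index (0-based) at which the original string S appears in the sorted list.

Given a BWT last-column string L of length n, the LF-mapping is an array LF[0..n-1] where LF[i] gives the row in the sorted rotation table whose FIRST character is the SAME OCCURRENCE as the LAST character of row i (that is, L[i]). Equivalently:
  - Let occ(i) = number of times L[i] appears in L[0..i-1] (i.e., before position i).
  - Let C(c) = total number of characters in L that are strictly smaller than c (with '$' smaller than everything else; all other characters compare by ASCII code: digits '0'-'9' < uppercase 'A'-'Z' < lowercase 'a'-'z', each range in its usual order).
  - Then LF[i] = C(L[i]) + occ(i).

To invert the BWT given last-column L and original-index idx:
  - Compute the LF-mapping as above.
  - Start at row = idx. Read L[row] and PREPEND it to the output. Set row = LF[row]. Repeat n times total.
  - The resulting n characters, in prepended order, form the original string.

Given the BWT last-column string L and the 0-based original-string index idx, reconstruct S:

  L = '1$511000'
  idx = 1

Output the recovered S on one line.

LF mapping: 4 0 7 5 6 1 2 3
Walk LF starting at row 1, prepending L[row]:
  step 1: row=1, L[1]='$', prepend. Next row=LF[1]=0
  step 2: row=0, L[0]='1', prepend. Next row=LF[0]=4
  step 3: row=4, L[4]='1', prepend. Next row=LF[4]=6
  step 4: row=6, L[6]='0', prepend. Next row=LF[6]=2
  step 5: row=2, L[2]='5', prepend. Next row=LF[2]=7
  step 6: row=7, L[7]='0', prepend. Next row=LF[7]=3
  step 7: row=3, L[3]='1', prepend. Next row=LF[3]=5
  step 8: row=5, L[5]='0', prepend. Next row=LF[5]=1
Reversed output: 0105011$

Answer: 0105011$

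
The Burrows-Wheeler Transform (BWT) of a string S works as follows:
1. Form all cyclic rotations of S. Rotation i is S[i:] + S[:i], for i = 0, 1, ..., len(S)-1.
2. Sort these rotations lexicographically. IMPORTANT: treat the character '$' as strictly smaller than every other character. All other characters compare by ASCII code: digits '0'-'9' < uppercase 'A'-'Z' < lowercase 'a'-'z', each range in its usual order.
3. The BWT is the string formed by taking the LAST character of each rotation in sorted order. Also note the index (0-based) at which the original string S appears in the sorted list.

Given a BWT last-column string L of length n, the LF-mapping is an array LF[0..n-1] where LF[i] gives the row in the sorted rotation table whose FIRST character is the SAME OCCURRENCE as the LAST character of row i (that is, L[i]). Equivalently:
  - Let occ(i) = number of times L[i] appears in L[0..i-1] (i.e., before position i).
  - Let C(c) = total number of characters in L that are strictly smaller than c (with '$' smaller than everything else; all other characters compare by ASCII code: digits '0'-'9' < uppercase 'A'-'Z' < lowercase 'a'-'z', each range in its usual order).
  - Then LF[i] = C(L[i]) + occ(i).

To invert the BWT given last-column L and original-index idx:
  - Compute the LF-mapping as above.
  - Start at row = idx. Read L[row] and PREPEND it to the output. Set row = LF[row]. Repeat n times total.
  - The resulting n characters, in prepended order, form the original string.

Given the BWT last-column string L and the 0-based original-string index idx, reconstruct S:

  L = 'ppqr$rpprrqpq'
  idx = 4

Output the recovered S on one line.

LF mapping: 1 2 6 9 0 10 3 4 11 12 7 5 8
Walk LF starting at row 4, prepending L[row]:
  step 1: row=4, L[4]='$', prepend. Next row=LF[4]=0
  step 2: row=0, L[0]='p', prepend. Next row=LF[0]=1
  step 3: row=1, L[1]='p', prepend. Next row=LF[1]=2
  step 4: row=2, L[2]='q', prepend. Next row=LF[2]=6
  step 5: row=6, L[6]='p', prepend. Next row=LF[6]=3
  step 6: row=3, L[3]='r', prepend. Next row=LF[3]=9
  step 7: row=9, L[9]='r', prepend. Next row=LF[9]=12
  step 8: row=12, L[12]='q', prepend. Next row=LF[12]=8
  step 9: row=8, L[8]='r', prepend. Next row=LF[8]=11
  step 10: row=11, L[11]='p', prepend. Next row=LF[11]=5
  step 11: row=5, L[5]='r', prepend. Next row=LF[5]=10
  step 12: row=10, L[10]='q', prepend. Next row=LF[10]=7
  step 13: row=7, L[7]='p', prepend. Next row=LF[7]=4
Reversed output: pqrprqrrpqpp$

Answer: pqrprqrrpqpp$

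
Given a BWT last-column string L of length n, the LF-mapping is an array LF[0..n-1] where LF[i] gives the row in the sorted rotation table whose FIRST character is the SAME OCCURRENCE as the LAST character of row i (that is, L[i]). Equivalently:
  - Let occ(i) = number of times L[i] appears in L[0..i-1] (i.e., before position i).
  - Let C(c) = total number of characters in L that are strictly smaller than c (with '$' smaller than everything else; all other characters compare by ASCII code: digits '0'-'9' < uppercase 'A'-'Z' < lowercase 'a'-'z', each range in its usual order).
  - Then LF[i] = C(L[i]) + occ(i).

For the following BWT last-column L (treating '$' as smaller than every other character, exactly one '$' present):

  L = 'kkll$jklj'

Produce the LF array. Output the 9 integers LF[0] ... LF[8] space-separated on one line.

Answer: 3 4 6 7 0 1 5 8 2

Derivation:
Char counts: '$':1, 'j':2, 'k':3, 'l':3
C (first-col start): C('$')=0, C('j')=1, C('k')=3, C('l')=6
L[0]='k': occ=0, LF[0]=C('k')+0=3+0=3
L[1]='k': occ=1, LF[1]=C('k')+1=3+1=4
L[2]='l': occ=0, LF[2]=C('l')+0=6+0=6
L[3]='l': occ=1, LF[3]=C('l')+1=6+1=7
L[4]='$': occ=0, LF[4]=C('$')+0=0+0=0
L[5]='j': occ=0, LF[5]=C('j')+0=1+0=1
L[6]='k': occ=2, LF[6]=C('k')+2=3+2=5
L[7]='l': occ=2, LF[7]=C('l')+2=6+2=8
L[8]='j': occ=1, LF[8]=C('j')+1=1+1=2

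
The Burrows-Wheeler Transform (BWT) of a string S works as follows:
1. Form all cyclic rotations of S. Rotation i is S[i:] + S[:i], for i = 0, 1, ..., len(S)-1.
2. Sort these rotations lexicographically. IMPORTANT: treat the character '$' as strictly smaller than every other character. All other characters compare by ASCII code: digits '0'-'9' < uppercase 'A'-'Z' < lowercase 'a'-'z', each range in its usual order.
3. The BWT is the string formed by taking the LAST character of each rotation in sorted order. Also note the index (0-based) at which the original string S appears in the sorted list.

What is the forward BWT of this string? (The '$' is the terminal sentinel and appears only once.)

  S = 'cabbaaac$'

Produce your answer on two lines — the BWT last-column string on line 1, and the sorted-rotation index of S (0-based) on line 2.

Answer: cbacabaa$
8

Derivation:
All 9 rotations (rotation i = S[i:]+S[:i]):
  rot[0] = cabbaaac$
  rot[1] = abbaaac$c
  rot[2] = bbaaac$ca
  rot[3] = baaac$cab
  rot[4] = aaac$cabb
  rot[5] = aac$cabba
  rot[6] = ac$cabbaa
  rot[7] = c$cabbaaa
  rot[8] = $cabbaaac
Sorted (with $ < everything):
  sorted[0] = $cabbaaac  (last char: 'c')
  sorted[1] = aaac$cabb  (last char: 'b')
  sorted[2] = aac$cabba  (last char: 'a')
  sorted[3] = abbaaac$c  (last char: 'c')
  sorted[4] = ac$cabbaa  (last char: 'a')
  sorted[5] = baaac$cab  (last char: 'b')
  sorted[6] = bbaaac$ca  (last char: 'a')
  sorted[7] = c$cabbaaa  (last char: 'a')
  sorted[8] = cabbaaac$  (last char: '$')
Last column: cbacabaa$
Original string S is at sorted index 8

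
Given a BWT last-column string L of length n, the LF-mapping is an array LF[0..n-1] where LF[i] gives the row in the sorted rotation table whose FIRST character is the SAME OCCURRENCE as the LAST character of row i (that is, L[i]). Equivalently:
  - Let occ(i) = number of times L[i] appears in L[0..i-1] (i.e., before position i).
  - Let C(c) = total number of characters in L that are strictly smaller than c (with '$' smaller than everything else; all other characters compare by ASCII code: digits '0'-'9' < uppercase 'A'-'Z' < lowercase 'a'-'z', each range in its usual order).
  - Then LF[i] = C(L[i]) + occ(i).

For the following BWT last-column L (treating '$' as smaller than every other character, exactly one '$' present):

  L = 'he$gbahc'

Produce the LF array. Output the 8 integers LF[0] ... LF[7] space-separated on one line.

Answer: 6 4 0 5 2 1 7 3

Derivation:
Char counts: '$':1, 'a':1, 'b':1, 'c':1, 'e':1, 'g':1, 'h':2
C (first-col start): C('$')=0, C('a')=1, C('b')=2, C('c')=3, C('e')=4, C('g')=5, C('h')=6
L[0]='h': occ=0, LF[0]=C('h')+0=6+0=6
L[1]='e': occ=0, LF[1]=C('e')+0=4+0=4
L[2]='$': occ=0, LF[2]=C('$')+0=0+0=0
L[3]='g': occ=0, LF[3]=C('g')+0=5+0=5
L[4]='b': occ=0, LF[4]=C('b')+0=2+0=2
L[5]='a': occ=0, LF[5]=C('a')+0=1+0=1
L[6]='h': occ=1, LF[6]=C('h')+1=6+1=7
L[7]='c': occ=0, LF[7]=C('c')+0=3+0=3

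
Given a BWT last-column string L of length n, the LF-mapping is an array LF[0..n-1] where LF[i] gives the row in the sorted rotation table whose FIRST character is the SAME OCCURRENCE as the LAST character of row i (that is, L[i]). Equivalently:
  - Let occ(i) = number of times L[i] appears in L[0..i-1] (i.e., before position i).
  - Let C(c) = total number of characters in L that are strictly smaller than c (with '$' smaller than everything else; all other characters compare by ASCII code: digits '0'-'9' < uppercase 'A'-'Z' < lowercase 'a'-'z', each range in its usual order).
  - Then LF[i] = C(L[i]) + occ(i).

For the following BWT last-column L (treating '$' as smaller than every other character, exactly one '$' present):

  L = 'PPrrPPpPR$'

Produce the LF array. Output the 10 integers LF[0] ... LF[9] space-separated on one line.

Answer: 1 2 8 9 3 4 7 5 6 0

Derivation:
Char counts: '$':1, 'P':5, 'R':1, 'p':1, 'r':2
C (first-col start): C('$')=0, C('P')=1, C('R')=6, C('p')=7, C('r')=8
L[0]='P': occ=0, LF[0]=C('P')+0=1+0=1
L[1]='P': occ=1, LF[1]=C('P')+1=1+1=2
L[2]='r': occ=0, LF[2]=C('r')+0=8+0=8
L[3]='r': occ=1, LF[3]=C('r')+1=8+1=9
L[4]='P': occ=2, LF[4]=C('P')+2=1+2=3
L[5]='P': occ=3, LF[5]=C('P')+3=1+3=4
L[6]='p': occ=0, LF[6]=C('p')+0=7+0=7
L[7]='P': occ=4, LF[7]=C('P')+4=1+4=5
L[8]='R': occ=0, LF[8]=C('R')+0=6+0=6
L[9]='$': occ=0, LF[9]=C('$')+0=0+0=0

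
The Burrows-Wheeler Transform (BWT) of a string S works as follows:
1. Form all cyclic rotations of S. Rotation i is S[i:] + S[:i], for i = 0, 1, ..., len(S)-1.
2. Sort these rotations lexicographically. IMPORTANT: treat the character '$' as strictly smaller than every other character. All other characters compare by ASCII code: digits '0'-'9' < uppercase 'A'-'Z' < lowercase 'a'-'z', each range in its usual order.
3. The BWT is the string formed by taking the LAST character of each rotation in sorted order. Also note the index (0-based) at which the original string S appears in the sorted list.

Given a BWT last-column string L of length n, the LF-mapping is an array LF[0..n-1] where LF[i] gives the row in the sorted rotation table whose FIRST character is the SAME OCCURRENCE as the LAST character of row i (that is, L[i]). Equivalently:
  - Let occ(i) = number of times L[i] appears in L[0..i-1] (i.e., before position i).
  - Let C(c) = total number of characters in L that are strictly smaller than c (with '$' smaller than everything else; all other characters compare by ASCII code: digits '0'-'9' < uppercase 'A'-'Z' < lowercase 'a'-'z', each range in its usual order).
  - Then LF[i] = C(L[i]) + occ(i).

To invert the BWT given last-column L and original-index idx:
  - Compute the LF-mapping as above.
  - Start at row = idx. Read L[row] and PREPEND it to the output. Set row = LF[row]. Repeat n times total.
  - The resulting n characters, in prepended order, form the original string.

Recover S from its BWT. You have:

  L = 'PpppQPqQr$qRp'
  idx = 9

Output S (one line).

Answer: prpQQpPRqqpP$

Derivation:
LF mapping: 1 6 7 8 3 2 10 4 12 0 11 5 9
Walk LF starting at row 9, prepending L[row]:
  step 1: row=9, L[9]='$', prepend. Next row=LF[9]=0
  step 2: row=0, L[0]='P', prepend. Next row=LF[0]=1
  step 3: row=1, L[1]='p', prepend. Next row=LF[1]=6
  step 4: row=6, L[6]='q', prepend. Next row=LF[6]=10
  step 5: row=10, L[10]='q', prepend. Next row=LF[10]=11
  step 6: row=11, L[11]='R', prepend. Next row=LF[11]=5
  step 7: row=5, L[5]='P', prepend. Next row=LF[5]=2
  step 8: row=2, L[2]='p', prepend. Next row=LF[2]=7
  step 9: row=7, L[7]='Q', prepend. Next row=LF[7]=4
  step 10: row=4, L[4]='Q', prepend. Next row=LF[4]=3
  step 11: row=3, L[3]='p', prepend. Next row=LF[3]=8
  step 12: row=8, L[8]='r', prepend. Next row=LF[8]=12
  step 13: row=12, L[12]='p', prepend. Next row=LF[12]=9
Reversed output: prpQQpPRqqpP$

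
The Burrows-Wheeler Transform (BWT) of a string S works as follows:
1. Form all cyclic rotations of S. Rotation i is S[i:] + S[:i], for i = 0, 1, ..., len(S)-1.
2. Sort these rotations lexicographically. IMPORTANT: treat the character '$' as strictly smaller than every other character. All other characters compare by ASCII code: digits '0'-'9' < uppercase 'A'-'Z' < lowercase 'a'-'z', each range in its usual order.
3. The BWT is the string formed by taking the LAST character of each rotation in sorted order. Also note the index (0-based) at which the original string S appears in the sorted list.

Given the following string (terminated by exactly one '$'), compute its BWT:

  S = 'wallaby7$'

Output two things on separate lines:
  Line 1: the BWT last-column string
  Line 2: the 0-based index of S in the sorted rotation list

Answer: 7ylwala$b
7

Derivation:
All 9 rotations (rotation i = S[i:]+S[:i]):
  rot[0] = wallaby7$
  rot[1] = allaby7$w
  rot[2] = llaby7$wa
  rot[3] = laby7$wal
  rot[4] = aby7$wall
  rot[5] = by7$walla
  rot[6] = y7$wallab
  rot[7] = 7$wallaby
  rot[8] = $wallaby7
Sorted (with $ < everything):
  sorted[0] = $wallaby7  (last char: '7')
  sorted[1] = 7$wallaby  (last char: 'y')
  sorted[2] = aby7$wall  (last char: 'l')
  sorted[3] = allaby7$w  (last char: 'w')
  sorted[4] = by7$walla  (last char: 'a')
  sorted[5] = laby7$wal  (last char: 'l')
  sorted[6] = llaby7$wa  (last char: 'a')
  sorted[7] = wallaby7$  (last char: '$')
  sorted[8] = y7$wallab  (last char: 'b')
Last column: 7ylwala$b
Original string S is at sorted index 7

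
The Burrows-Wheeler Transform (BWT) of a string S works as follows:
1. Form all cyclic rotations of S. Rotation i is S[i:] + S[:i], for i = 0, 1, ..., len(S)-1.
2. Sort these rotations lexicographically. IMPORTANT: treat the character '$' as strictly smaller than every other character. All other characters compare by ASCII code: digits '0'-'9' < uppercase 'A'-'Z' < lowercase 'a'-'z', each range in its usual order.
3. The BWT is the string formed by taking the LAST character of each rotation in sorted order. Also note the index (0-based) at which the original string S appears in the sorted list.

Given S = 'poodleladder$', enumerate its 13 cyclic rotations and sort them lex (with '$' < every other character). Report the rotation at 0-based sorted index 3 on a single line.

Answer: der$poodlelad

Derivation:
All 13 rotations (rotation i = S[i:]+S[:i]):
  rot[0] = poodleladder$
  rot[1] = oodleladder$p
  rot[2] = odleladder$po
  rot[3] = dleladder$poo
  rot[4] = leladder$pood
  rot[5] = eladder$poodl
  rot[6] = ladder$poodle
  rot[7] = adder$poodlel
  rot[8] = dder$poodlela
  rot[9] = der$poodlelad
  rot[10] = er$poodleladd
  rot[11] = r$poodleladde
  rot[12] = $poodleladder
Sorted (with $ < everything):
  sorted[0] = $poodleladder
  sorted[1] = adder$poodlel
  sorted[2] = dder$poodlela
  sorted[3] = der$poodlelad
  sorted[4] = dleladder$poo
  sorted[5] = eladder$poodl
  sorted[6] = er$poodleladd
  sorted[7] = ladder$poodle
  sorted[8] = leladder$pood
  sorted[9] = odleladder$po
  sorted[10] = oodleladder$p
  sorted[11] = poodleladder$
  sorted[12] = r$poodleladde
sorted[3] = der$poodlelad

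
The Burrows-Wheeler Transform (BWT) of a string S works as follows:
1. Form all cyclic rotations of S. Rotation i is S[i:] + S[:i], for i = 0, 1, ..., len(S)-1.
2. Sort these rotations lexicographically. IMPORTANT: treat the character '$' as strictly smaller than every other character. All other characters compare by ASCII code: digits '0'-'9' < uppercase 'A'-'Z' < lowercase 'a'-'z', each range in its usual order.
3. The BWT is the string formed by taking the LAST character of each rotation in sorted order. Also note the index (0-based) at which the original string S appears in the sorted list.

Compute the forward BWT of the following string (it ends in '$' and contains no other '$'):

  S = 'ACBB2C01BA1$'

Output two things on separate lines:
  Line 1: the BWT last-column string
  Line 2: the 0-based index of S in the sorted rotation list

Answer: 1CA0BB$B1C2A
6

Derivation:
All 12 rotations (rotation i = S[i:]+S[:i]):
  rot[0] = ACBB2C01BA1$
  rot[1] = CBB2C01BA1$A
  rot[2] = BB2C01BA1$AC
  rot[3] = B2C01BA1$ACB
  rot[4] = 2C01BA1$ACBB
  rot[5] = C01BA1$ACBB2
  rot[6] = 01BA1$ACBB2C
  rot[7] = 1BA1$ACBB2C0
  rot[8] = BA1$ACBB2C01
  rot[9] = A1$ACBB2C01B
  rot[10] = 1$ACBB2C01BA
  rot[11] = $ACBB2C01BA1
Sorted (with $ < everything):
  sorted[0] = $ACBB2C01BA1  (last char: '1')
  sorted[1] = 01BA1$ACBB2C  (last char: 'C')
  sorted[2] = 1$ACBB2C01BA  (last char: 'A')
  sorted[3] = 1BA1$ACBB2C0  (last char: '0')
  sorted[4] = 2C01BA1$ACBB  (last char: 'B')
  sorted[5] = A1$ACBB2C01B  (last char: 'B')
  sorted[6] = ACBB2C01BA1$  (last char: '$')
  sorted[7] = B2C01BA1$ACB  (last char: 'B')
  sorted[8] = BA1$ACBB2C01  (last char: '1')
  sorted[9] = BB2C01BA1$AC  (last char: 'C')
  sorted[10] = C01BA1$ACBB2  (last char: '2')
  sorted[11] = CBB2C01BA1$A  (last char: 'A')
Last column: 1CA0BB$B1C2A
Original string S is at sorted index 6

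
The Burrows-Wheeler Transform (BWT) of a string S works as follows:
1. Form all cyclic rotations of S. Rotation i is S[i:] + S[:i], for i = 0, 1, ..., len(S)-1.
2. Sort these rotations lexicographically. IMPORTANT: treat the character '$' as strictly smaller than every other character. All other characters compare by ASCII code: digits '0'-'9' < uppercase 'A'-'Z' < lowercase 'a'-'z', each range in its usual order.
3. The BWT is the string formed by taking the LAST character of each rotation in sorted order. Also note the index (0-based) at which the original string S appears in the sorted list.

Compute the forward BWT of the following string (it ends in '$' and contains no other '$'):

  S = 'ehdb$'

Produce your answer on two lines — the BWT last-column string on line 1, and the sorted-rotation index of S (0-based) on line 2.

All 5 rotations (rotation i = S[i:]+S[:i]):
  rot[0] = ehdb$
  rot[1] = hdb$e
  rot[2] = db$eh
  rot[3] = b$ehd
  rot[4] = $ehdb
Sorted (with $ < everything):
  sorted[0] = $ehdb  (last char: 'b')
  sorted[1] = b$ehd  (last char: 'd')
  sorted[2] = db$eh  (last char: 'h')
  sorted[3] = ehdb$  (last char: '$')
  sorted[4] = hdb$e  (last char: 'e')
Last column: bdh$e
Original string S is at sorted index 3

Answer: bdh$e
3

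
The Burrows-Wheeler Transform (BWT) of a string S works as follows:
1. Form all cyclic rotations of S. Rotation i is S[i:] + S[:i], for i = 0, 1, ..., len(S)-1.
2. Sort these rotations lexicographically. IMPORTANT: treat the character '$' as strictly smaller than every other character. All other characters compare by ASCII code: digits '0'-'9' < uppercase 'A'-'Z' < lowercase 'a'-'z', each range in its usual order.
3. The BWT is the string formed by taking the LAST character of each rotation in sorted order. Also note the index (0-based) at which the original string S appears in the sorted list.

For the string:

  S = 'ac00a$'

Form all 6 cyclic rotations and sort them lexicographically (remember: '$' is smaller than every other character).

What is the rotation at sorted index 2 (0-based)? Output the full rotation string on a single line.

All 6 rotations (rotation i = S[i:]+S[:i]):
  rot[0] = ac00a$
  rot[1] = c00a$a
  rot[2] = 00a$ac
  rot[3] = 0a$ac0
  rot[4] = a$ac00
  rot[5] = $ac00a
Sorted (with $ < everything):
  sorted[0] = $ac00a
  sorted[1] = 00a$ac
  sorted[2] = 0a$ac0
  sorted[3] = a$ac00
  sorted[4] = ac00a$
  sorted[5] = c00a$a
sorted[2] = 0a$ac0

Answer: 0a$ac0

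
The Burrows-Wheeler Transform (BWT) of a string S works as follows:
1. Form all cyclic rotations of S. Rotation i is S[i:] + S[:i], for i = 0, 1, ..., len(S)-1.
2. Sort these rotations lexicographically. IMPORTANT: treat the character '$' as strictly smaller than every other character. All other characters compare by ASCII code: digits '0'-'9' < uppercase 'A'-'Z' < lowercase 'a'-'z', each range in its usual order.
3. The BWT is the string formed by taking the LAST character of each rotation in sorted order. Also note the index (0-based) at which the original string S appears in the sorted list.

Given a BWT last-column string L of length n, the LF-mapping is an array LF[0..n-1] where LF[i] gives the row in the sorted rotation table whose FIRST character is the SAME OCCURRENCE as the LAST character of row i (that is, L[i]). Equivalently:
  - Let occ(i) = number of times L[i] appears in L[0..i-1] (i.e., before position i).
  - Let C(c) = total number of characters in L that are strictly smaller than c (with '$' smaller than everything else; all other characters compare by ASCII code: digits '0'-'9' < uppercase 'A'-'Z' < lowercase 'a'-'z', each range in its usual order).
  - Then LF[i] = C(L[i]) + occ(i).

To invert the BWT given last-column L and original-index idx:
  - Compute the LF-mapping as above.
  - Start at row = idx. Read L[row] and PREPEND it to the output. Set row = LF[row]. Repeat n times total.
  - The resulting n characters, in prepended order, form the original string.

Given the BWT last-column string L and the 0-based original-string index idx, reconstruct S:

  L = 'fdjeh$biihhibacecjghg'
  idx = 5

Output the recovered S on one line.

LF mapping: 9 6 19 7 12 0 2 16 17 13 14 18 3 1 4 8 5 20 10 15 11
Walk LF starting at row 5, prepending L[row]:
  step 1: row=5, L[5]='$', prepend. Next row=LF[5]=0
  step 2: row=0, L[0]='f', prepend. Next row=LF[0]=9
  step 3: row=9, L[9]='h', prepend. Next row=LF[9]=13
  step 4: row=13, L[13]='a', prepend. Next row=LF[13]=1
  step 5: row=1, L[1]='d', prepend. Next row=LF[1]=6
  step 6: row=6, L[6]='b', prepend. Next row=LF[6]=2
  step 7: row=2, L[2]='j', prepend. Next row=LF[2]=19
  step 8: row=19, L[19]='h', prepend. Next row=LF[19]=15
  step 9: row=15, L[15]='e', prepend. Next row=LF[15]=8
  step 10: row=8, L[8]='i', prepend. Next row=LF[8]=17
  step 11: row=17, L[17]='j', prepend. Next row=LF[17]=20
  step 12: row=20, L[20]='g', prepend. Next row=LF[20]=11
  step 13: row=11, L[11]='i', prepend. Next row=LF[11]=18
  step 14: row=18, L[18]='g', prepend. Next row=LF[18]=10
  step 15: row=10, L[10]='h', prepend. Next row=LF[10]=14
  step 16: row=14, L[14]='c', prepend. Next row=LF[14]=4
  step 17: row=4, L[4]='h', prepend. Next row=LF[4]=12
  step 18: row=12, L[12]='b', prepend. Next row=LF[12]=3
  step 19: row=3, L[3]='e', prepend. Next row=LF[3]=7
  step 20: row=7, L[7]='i', prepend. Next row=LF[7]=16
  step 21: row=16, L[16]='c', prepend. Next row=LF[16]=5
Reversed output: ciebhchgigjiehjbdahf$

Answer: ciebhchgigjiehjbdahf$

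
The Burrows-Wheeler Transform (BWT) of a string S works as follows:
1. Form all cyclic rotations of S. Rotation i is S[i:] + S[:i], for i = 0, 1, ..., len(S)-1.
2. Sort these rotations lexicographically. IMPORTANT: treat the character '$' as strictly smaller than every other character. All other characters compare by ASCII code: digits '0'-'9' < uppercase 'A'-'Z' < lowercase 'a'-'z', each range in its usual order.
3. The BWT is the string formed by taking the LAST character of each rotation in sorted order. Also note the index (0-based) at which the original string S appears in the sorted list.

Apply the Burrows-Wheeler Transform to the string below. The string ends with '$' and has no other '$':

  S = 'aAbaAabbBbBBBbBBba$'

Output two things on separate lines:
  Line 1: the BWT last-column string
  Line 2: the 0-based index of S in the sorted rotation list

Answer: aaabBbbBBbb$ABBbBAa
11

Derivation:
All 19 rotations (rotation i = S[i:]+S[:i]):
  rot[0] = aAbaAabbBbBBBbBBba$
  rot[1] = AbaAabbBbBBBbBBba$a
  rot[2] = baAabbBbBBBbBBba$aA
  rot[3] = aAabbBbBBBbBBba$aAb
  rot[4] = AabbBbBBBbBBba$aAba
  rot[5] = abbBbBBBbBBba$aAbaA
  rot[6] = bbBbBBBbBBba$aAbaAa
  rot[7] = bBbBBBbBBba$aAbaAab
  rot[8] = BbBBBbBBba$aAbaAabb
  rot[9] = bBBBbBBba$aAbaAabbB
  rot[10] = BBBbBBba$aAbaAabbBb
  rot[11] = BBbBBba$aAbaAabbBbB
  rot[12] = BbBBba$aAbaAabbBbBB
  rot[13] = bBBba$aAbaAabbBbBBB
  rot[14] = BBba$aAbaAabbBbBBBb
  rot[15] = Bba$aAbaAabbBbBBBbB
  rot[16] = ba$aAbaAabbBbBBBbBB
  rot[17] = a$aAbaAabbBbBBBbBBb
  rot[18] = $aAbaAabbBbBBBbBBba
Sorted (with $ < everything):
  sorted[0] = $aAbaAabbBbBBBbBBba  (last char: 'a')
  sorted[1] = AabbBbBBBbBBba$aAba  (last char: 'a')
  sorted[2] = AbaAabbBbBBBbBBba$a  (last char: 'a')
  sorted[3] = BBBbBBba$aAbaAabbBb  (last char: 'b')
  sorted[4] = BBbBBba$aAbaAabbBbB  (last char: 'B')
  sorted[5] = BBba$aAbaAabbBbBBBb  (last char: 'b')
  sorted[6] = BbBBBbBBba$aAbaAabb  (last char: 'b')
  sorted[7] = BbBBba$aAbaAabbBbBB  (last char: 'B')
  sorted[8] = Bba$aAbaAabbBbBBBbB  (last char: 'B')
  sorted[9] = a$aAbaAabbBbBBBbBBb  (last char: 'b')
  sorted[10] = aAabbBbBBBbBBba$aAb  (last char: 'b')
  sorted[11] = aAbaAabbBbBBBbBBba$  (last char: '$')
  sorted[12] = abbBbBBBbBBba$aAbaA  (last char: 'A')
  sorted[13] = bBBBbBBba$aAbaAabbB  (last char: 'B')
  sorted[14] = bBBba$aAbaAabbBbBBB  (last char: 'B')
  sorted[15] = bBbBBBbBBba$aAbaAab  (last char: 'b')
  sorted[16] = ba$aAbaAabbBbBBBbBB  (last char: 'B')
  sorted[17] = baAabbBbBBBbBBba$aA  (last char: 'A')
  sorted[18] = bbBbBBBbBBba$aAbaAa  (last char: 'a')
Last column: aaabBbbBBbb$ABBbBAa
Original string S is at sorted index 11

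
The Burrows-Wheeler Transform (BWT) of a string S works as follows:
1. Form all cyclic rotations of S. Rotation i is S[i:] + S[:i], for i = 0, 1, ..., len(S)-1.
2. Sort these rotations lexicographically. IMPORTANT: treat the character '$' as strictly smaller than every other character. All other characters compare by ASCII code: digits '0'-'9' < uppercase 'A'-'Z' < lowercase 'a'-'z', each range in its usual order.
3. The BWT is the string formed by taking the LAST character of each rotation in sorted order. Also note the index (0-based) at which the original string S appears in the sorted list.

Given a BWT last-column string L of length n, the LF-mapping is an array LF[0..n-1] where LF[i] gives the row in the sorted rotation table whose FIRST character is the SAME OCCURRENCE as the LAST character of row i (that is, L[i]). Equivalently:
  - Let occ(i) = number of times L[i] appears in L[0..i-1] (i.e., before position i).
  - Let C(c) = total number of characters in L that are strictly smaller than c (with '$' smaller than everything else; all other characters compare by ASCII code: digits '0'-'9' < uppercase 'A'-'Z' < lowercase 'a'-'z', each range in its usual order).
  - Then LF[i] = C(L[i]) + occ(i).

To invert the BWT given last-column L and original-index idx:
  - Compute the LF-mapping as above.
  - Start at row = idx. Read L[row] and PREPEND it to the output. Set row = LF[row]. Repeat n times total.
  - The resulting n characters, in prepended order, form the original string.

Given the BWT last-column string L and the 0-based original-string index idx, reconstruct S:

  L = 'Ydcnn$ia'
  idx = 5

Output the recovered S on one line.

LF mapping: 1 4 3 6 7 0 5 2
Walk LF starting at row 5, prepending L[row]:
  step 1: row=5, L[5]='$', prepend. Next row=LF[5]=0
  step 2: row=0, L[0]='Y', prepend. Next row=LF[0]=1
  step 3: row=1, L[1]='d', prepend. Next row=LF[1]=4
  step 4: row=4, L[4]='n', prepend. Next row=LF[4]=7
  step 5: row=7, L[7]='a', prepend. Next row=LF[7]=2
  step 6: row=2, L[2]='c', prepend. Next row=LF[2]=3
  step 7: row=3, L[3]='n', prepend. Next row=LF[3]=6
  step 8: row=6, L[6]='i', prepend. Next row=LF[6]=5
Reversed output: incandY$

Answer: incandY$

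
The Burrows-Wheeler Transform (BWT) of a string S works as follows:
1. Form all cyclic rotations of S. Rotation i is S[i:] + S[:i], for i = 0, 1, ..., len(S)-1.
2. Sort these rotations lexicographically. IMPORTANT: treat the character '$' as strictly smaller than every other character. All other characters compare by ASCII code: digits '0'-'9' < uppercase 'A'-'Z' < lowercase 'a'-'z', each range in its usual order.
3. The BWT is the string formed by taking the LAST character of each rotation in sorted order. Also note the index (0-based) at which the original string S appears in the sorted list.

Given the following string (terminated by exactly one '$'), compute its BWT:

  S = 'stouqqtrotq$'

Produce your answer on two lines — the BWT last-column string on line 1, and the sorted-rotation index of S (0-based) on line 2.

All 12 rotations (rotation i = S[i:]+S[:i]):
  rot[0] = stouqqtrotq$
  rot[1] = touqqtrotq$s
  rot[2] = ouqqtrotq$st
  rot[3] = uqqtrotq$sto
  rot[4] = qqtrotq$stou
  rot[5] = qtrotq$stouq
  rot[6] = trotq$stouqq
  rot[7] = rotq$stouqqt
  rot[8] = otq$stouqqtr
  rot[9] = tq$stouqqtro
  rot[10] = q$stouqqtrot
  rot[11] = $stouqqtrotq
Sorted (with $ < everything):
  sorted[0] = $stouqqtrotq  (last char: 'q')
  sorted[1] = otq$stouqqtr  (last char: 'r')
  sorted[2] = ouqqtrotq$st  (last char: 't')
  sorted[3] = q$stouqqtrot  (last char: 't')
  sorted[4] = qqtrotq$stou  (last char: 'u')
  sorted[5] = qtrotq$stouq  (last char: 'q')
  sorted[6] = rotq$stouqqt  (last char: 't')
  sorted[7] = stouqqtrotq$  (last char: '$')
  sorted[8] = touqqtrotq$s  (last char: 's')
  sorted[9] = tq$stouqqtro  (last char: 'o')
  sorted[10] = trotq$stouqq  (last char: 'q')
  sorted[11] = uqqtrotq$sto  (last char: 'o')
Last column: qrttuqt$soqo
Original string S is at sorted index 7

Answer: qrttuqt$soqo
7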